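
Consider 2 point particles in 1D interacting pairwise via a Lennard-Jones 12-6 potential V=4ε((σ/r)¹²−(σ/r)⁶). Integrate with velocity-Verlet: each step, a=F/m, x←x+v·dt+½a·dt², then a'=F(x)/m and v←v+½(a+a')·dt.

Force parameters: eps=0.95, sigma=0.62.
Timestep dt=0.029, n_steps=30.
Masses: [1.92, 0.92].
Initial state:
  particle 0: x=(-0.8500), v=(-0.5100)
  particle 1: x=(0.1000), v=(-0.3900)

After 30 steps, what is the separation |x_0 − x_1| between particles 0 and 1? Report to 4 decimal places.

step 0: x0=(-0.8500) x1=(0.1000)
step 1: x0=(-0.8644) x1=(0.0880)
step 2: x0=(-0.8782) x1=(0.0745)
step 3: x0=(-0.8913) x1=(0.0597)
step 4: x0=(-0.9037) x1=(0.0434)
step 5: x0=(-0.9154) x1=(0.0257)
step 6: x0=(-0.9264) x1=(0.0064)
step 7: x0=(-0.9366) x1=(-0.0144)
step 8: x0=(-0.9461) x1=(-0.0369)
step 9: x0=(-0.9546) x1=(-0.0613)
step 10: x0=(-0.9621) x1=(-0.0877)
step 11: x0=(-0.9686) x1=(-0.1164)
step 12: x0=(-0.9739) x1=(-0.1476)
step 13: x0=(-0.9777) x1=(-0.1817)
step 14: x0=(-0.9800) x1=(-0.2191)
step 15: x0=(-0.9808) x1=(-0.2597)
step 16: x0=(-0.9804) x1=(-0.3027)
step 17: x0=(-0.9815) x1=(-0.3425)
step 18: x0=(-0.9914) x1=(-0.3641)
step 19: x0=(-1.0141) x1=(-0.3590)
step 20: x0=(-1.0415) x1=(-0.3438)
step 21: x0=(-1.0689) x1=(-0.3289)
step 22: x0=(-1.0948) x1=(-0.3169)
step 23: x0=(-1.1191) x1=(-0.3084)
step 24: x0=(-1.1420) x1=(-0.3029)
step 25: x0=(-1.1635) x1=(-0.3001)
step 26: x0=(-1.1839) x1=(-0.2997)
step 27: x0=(-1.2033) x1=(-0.3015)
step 28: x0=(-1.2217) x1=(-0.3052)
step 29: x0=(-1.2393) x1=(-0.3106)
step 30: x0=(-1.2561) x1=(-0.3177)

0.9384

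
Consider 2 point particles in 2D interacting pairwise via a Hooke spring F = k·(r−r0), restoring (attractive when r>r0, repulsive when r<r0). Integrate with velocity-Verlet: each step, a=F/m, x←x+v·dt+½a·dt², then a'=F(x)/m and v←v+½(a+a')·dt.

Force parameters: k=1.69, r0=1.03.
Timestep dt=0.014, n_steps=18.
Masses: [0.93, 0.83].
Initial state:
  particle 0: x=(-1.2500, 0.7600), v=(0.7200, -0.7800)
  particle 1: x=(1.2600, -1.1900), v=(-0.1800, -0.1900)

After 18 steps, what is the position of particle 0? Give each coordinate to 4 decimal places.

(-0.9768, 0.4918)

step 0: x0=(-1.2500, 0.7600) x1=(1.2600, -1.1900)
step 1: x0=(-1.2396, 0.7488) x1=(1.2571, -1.1924)
step 2: x0=(-1.2286, 0.7372) x1=(1.2536, -1.1943)
step 3: x0=(-1.2171, 0.7251) x1=(1.2494, -1.1956)
step 4: x0=(-1.2049, 0.7126) x1=(1.2446, -1.1965)
step 5: x0=(-1.1921, 0.6996) x1=(1.2390, -1.1968)
step 6: x0=(-1.1788, 0.6862) x1=(1.2329, -1.1966)
step 7: x0=(-1.1649, 0.6723) x1=(1.2261, -1.1960)
step 8: x0=(-1.1505, 0.6579) x1=(1.2187, -1.1948)
step 9: x0=(-1.1355, 0.6432) x1=(1.2106, -1.1932)
step 10: x0=(-1.1199, 0.6280) x1=(1.2020, -1.1910)
step 11: x0=(-1.1038, 0.6124) x1=(1.1927, -1.1884)
step 12: x0=(-1.0872, 0.5963) x1=(1.1828, -1.1854)
step 13: x0=(-1.0700, 0.5799) x1=(1.1724, -1.1818)
step 14: x0=(-1.0524, 0.5631) x1=(1.1614, -1.1779)
step 15: x0=(-1.0342, 0.5458) x1=(1.1498, -1.1735)
step 16: x0=(-1.0156, 0.5282) x1=(1.1377, -1.1686)
step 17: x0=(-0.9964, 0.5102) x1=(1.1251, -1.1633)
step 18: x0=(-0.9768, 0.4918) x1=(1.1119, -1.1577)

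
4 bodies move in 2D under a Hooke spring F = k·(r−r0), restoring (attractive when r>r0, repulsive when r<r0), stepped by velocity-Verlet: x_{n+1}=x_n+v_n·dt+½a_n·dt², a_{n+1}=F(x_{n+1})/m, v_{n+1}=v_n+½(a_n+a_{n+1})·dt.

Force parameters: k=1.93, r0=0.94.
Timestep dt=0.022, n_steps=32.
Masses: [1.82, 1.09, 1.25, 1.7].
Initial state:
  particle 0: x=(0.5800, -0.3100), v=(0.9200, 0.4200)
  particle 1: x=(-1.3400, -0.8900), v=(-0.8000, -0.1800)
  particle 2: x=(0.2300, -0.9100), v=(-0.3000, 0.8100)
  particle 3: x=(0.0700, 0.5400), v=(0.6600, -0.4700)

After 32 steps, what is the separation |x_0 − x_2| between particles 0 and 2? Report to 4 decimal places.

step 0: x0=(0.5800, -0.3100) x1=(-1.3400, -0.8900) x2=(0.2300, -0.9100) x3=(0.0700, 0.5400)
step 1: x0=(0.6000, -0.3008) x1=(-1.3566, -0.8935) x2=(0.2231, -0.8921) x3=(0.0843, 0.5293)
step 2: x0=(0.6195, -0.2916) x1=(-1.3710, -0.8961) x2=(0.2156, -0.8739) x3=(0.0983, 0.5179)
step 3: x0=(0.6385, -0.2825) x1=(-1.3833, -0.8977) x2=(0.2075, -0.8556) x3=(0.1118, 0.5058)
step 4: x0=(0.6570, -0.2734) x1=(-1.3934, -0.8984) x2=(0.1987, -0.8371) x3=(0.1249, 0.4931)
step 5: x0=(0.6750, -0.2645) x1=(-1.4012, -0.8981) x2=(0.1894, -0.8184) x3=(0.1376, 0.4797)
step 6: x0=(0.6925, -0.2557) x1=(-1.4067, -0.8968) x2=(0.1795, -0.7996) x3=(0.1498, 0.4657)
step 7: x0=(0.7094, -0.2470) x1=(-1.4100, -0.8946) x2=(0.1689, -0.7807) x3=(0.1616, 0.4512)
step 8: x0=(0.7258, -0.2384) x1=(-1.4109, -0.8913) x2=(0.1578, -0.7617) x3=(0.1728, 0.4361)
step 9: x0=(0.7416, -0.2300) x1=(-1.4094, -0.8871) x2=(0.1462, -0.7427) x3=(0.1836, 0.4205)
step 10: x0=(0.7569, -0.2218) x1=(-1.4056, -0.8818) x2=(0.1340, -0.7236) x3=(0.1938, 0.4045)
step 11: x0=(0.7716, -0.2138) x1=(-1.3995, -0.8756) x2=(0.1212, -0.7044) x3=(0.2035, 0.3879)
step 12: x0=(0.7858, -0.2060) x1=(-1.3910, -0.8685) x2=(0.1080, -0.6853) x3=(0.2127, 0.3710)
step 13: x0=(0.7994, -0.1984) x1=(-1.3802, -0.8603) x2=(0.0943, -0.6661) x3=(0.2214, 0.3537)
step 14: x0=(0.8124, -0.1910) x1=(-1.3671, -0.8512) x2=(0.0801, -0.6470) x3=(0.2295, 0.3360)
step 15: x0=(0.8248, -0.1839) x1=(-1.3518, -0.8412) x2=(0.0655, -0.6280) x3=(0.2371, 0.3181)
step 16: x0=(0.8367, -0.1770) x1=(-1.3342, -0.8303) x2=(0.0505, -0.6090) x3=(0.2442, 0.2998)
step 17: x0=(0.8481, -0.1703) x1=(-1.3145, -0.8184) x2=(0.0351, -0.5900) x3=(0.2508, 0.2813)
step 18: x0=(0.8589, -0.1639) x1=(-1.2926, -0.8058) x2=(0.0194, -0.5712) x3=(0.2568, 0.2625)
step 19: x0=(0.8691, -0.1577) x1=(-1.2687, -0.7922) x2=(0.0034, -0.5525) x3=(0.2624, 0.2436)
step 20: x0=(0.8788, -0.1518) x1=(-1.2427, -0.7779) x2=(-0.0129, -0.5339) x3=(0.2674, 0.2245)
step 21: x0=(0.8879, -0.1461) x1=(-1.2148, -0.7628) x2=(-0.0294, -0.5154) x3=(0.2720, 0.2053)
step 22: x0=(0.8965, -0.1407) x1=(-1.1851, -0.7469) x2=(-0.0462, -0.4971) x3=(0.2761, 0.1860)
step 23: x0=(0.9045, -0.1355) x1=(-1.1536, -0.7304) x2=(-0.0631, -0.4789) x3=(0.2797, 0.1665)
step 24: x0=(0.9121, -0.1306) x1=(-1.1204, -0.7132) x2=(-0.0802, -0.4608) x3=(0.2830, 0.1471)
step 25: x0=(0.9191, -0.1259) x1=(-1.0856, -0.6954) x2=(-0.0974, -0.4429) x3=(0.2858, 0.1276)
step 26: x0=(0.9257, -0.1214) x1=(-1.0494, -0.6770) x2=(-0.1146, -0.4251) x3=(0.2883, 0.1080)
step 27: x0=(0.9317, -0.1172) x1=(-1.0117, -0.6580) x2=(-0.1319, -0.4075) x3=(0.2905, 0.0885)
step 28: x0=(0.9372, -0.1132) x1=(-0.9727, -0.6386) x2=(-0.1492, -0.3900) x3=(0.2923, 0.0690)
step 29: x0=(0.9423, -0.1093) x1=(-0.9326, -0.6188) x2=(-0.1665, -0.3726) x3=(0.2939, 0.0495)
step 30: x0=(0.9469, -0.1057) x1=(-0.8914, -0.5985) x2=(-0.1837, -0.3554) x3=(0.2953, 0.0300)
step 31: x0=(0.9511, -0.1022) x1=(-0.8493, -0.5780) x2=(-0.2008, -0.3381) x3=(0.2964, 0.0106)
step 32: x0=(0.9548, -0.0989) x1=(-0.8063, -0.5572) x2=(-0.2177, -0.3210) x3=(0.2974, -0.0088)

1.1934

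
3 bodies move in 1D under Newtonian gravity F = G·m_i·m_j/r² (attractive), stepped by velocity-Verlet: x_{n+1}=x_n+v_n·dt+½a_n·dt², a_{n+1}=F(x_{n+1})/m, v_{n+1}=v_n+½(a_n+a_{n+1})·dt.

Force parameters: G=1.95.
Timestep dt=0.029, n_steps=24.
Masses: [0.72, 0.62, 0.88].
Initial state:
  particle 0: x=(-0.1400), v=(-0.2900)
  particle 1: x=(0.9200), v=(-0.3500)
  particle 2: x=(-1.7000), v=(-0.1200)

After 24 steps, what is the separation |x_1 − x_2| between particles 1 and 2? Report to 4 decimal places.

step 0: x0=(-0.1400) x1=(0.9200) x2=(-1.7000)
step 1: x0=(-0.1483) x1=(0.9092) x2=(-1.7032)
step 2: x0=(-0.1562) x1=(0.8972) x2=(-1.7057)
step 3: x0=(-0.1638) x1=(0.8838) x2=(-1.7076)
step 4: x0=(-0.1711) x1=(0.8692) x2=(-1.7088)
step 5: x0=(-0.1781) x1=(0.8533) x2=(-1.7094)
step 6: x0=(-0.1847) x1=(0.8361) x2=(-1.7093)
step 7: x0=(-0.1910) x1=(0.8174) x2=(-1.7086)
step 8: x0=(-0.1969) x1=(0.7974) x2=(-1.7072)
step 9: x0=(-0.2024) x1=(0.7760) x2=(-1.7051)
step 10: x0=(-0.2075) x1=(0.7531) x2=(-1.7023)
step 11: x0=(-0.2122) x1=(0.7287) x2=(-1.6988)
step 12: x0=(-0.2163) x1=(0.7027) x2=(-1.6946)
step 13: x0=(-0.2199) x1=(0.6751) x2=(-1.6897)
step 14: x0=(-0.2229) x1=(0.6457) x2=(-1.6841)
step 15: x0=(-0.2252) x1=(0.6145) x2=(-1.6778)
step 16: x0=(-0.2268) x1=(0.5814) x2=(-1.6706)
step 17: x0=(-0.2275) x1=(0.5462) x2=(-1.6627)
step 18: x0=(-0.2272) x1=(0.5087) x2=(-1.6541)
step 19: x0=(-0.2257) x1=(0.4687) x2=(-1.6446)
step 20: x0=(-0.2229) x1=(0.4259) x2=(-1.6343)
step 21: x0=(-0.2183) x1=(0.3800) x2=(-1.6232)
step 22: x0=(-0.2116) x1=(0.3304) x2=(-1.6112)
step 23: x0=(-0.2023) x1=(0.2764) x2=(-1.5984)
step 24: x0=(-0.1892) x1=(0.2169) x2=(-1.5847)

1.8016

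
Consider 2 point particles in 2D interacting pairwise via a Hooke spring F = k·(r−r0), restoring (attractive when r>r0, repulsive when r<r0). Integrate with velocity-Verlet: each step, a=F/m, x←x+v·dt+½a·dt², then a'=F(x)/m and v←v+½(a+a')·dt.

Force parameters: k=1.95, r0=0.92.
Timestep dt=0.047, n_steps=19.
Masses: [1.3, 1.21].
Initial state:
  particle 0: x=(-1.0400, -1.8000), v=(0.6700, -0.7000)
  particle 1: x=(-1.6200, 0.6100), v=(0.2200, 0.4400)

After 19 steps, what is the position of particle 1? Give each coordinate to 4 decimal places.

(-1.1677, 0.0194)

step 0: x0=(-1.0400, -1.8000) x1=(-1.6200, 0.6100)
step 1: x0=(-1.0091, -1.8304) x1=(-1.6090, 0.6280)
step 2: x0=(-0.9795, -1.8556) x1=(-1.5967, 0.6404)
step 3: x0=(-0.9512, -1.8755) x1=(-1.5829, 0.6471)
step 4: x0=(-0.9242, -1.8900) x1=(-1.5677, 0.6480)
step 5: x0=(-0.8987, -1.8990) x1=(-1.5510, 0.6430)
step 6: x0=(-0.8745, -1.9026) x1=(-1.5328, 0.6322)
step 7: x0=(-0.8517, -1.9007) x1=(-1.5131, 0.6155)
step 8: x0=(-0.8304, -1.8934) x1=(-1.4918, 0.5930)
step 9: x0=(-0.8105, -1.8809) x1=(-1.4690, 0.5649)
step 10: x0=(-0.7919, -1.8631) x1=(-1.4448, 0.5312)
step 11: x0=(-0.7748, -1.8404) x1=(-1.4191, 0.4921)
step 12: x0=(-0.7589, -1.8129) x1=(-1.3919, 0.4479)
step 13: x0=(-0.7443, -1.7809) x1=(-1.3634, 0.3988)
step 14: x0=(-0.7310, -1.7445) x1=(-1.3336, 0.3450)
step 15: x0=(-0.7188, -1.7042) x1=(-1.3026, 0.2870)
step 16: x0=(-0.7076, -1.6601) x1=(-1.2703, 0.2251)
step 17: x0=(-0.6975, -1.6128) x1=(-1.2371, 0.1595)
step 18: x0=(-0.6882, -1.5625) x1=(-1.2028, 0.0908)
step 19: x0=(-0.6798, -1.5096) x1=(-1.1677, 0.0194)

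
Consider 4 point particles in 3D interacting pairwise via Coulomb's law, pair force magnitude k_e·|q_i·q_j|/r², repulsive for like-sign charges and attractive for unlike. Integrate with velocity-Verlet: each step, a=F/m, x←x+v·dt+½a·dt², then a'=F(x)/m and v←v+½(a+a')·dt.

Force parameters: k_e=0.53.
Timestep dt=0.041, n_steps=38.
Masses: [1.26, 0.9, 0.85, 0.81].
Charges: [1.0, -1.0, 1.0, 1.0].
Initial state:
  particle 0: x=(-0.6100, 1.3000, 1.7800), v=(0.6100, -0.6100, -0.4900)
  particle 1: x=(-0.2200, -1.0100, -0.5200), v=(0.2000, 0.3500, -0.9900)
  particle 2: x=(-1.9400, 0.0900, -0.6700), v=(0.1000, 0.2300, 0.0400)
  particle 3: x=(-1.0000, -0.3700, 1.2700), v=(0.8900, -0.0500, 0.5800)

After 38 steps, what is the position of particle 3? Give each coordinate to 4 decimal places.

(0.4146, -0.8199, 2.1726)

step 0: x0=(-0.6100, 1.3000, 1.7800) x1=(-0.2200, -1.0100, -0.5200) x2=(-1.9400, 0.0900, -0.6700) x3=(-1.0000, -0.3700, 1.2700)
step 1: x0=(-0.5849, 1.2751, 1.7599) x1=(-0.2119, -0.9955, -0.5605) x2=(-1.9359, 0.0994, -0.6685) x3=(-0.9634, -0.3723, 1.2937)
step 2: x0=(-0.5598, 1.2504, 1.7400) x1=(-0.2042, -0.9808, -0.6007) x2=(-1.9317, 0.1086, -0.6672) x3=(-0.9268, -0.3750, 1.3173)
step 3: x0=(-0.5346, 1.2259, 1.7201) x1=(-0.1967, -0.9658, -0.6406) x2=(-1.9274, 0.1177, -0.6663) x3=(-0.8900, -0.3782, 1.3408)
step 4: x0=(-0.5092, 1.2016, 1.7002) x1=(-0.1895, -0.9505, -0.6803) x2=(-1.9230, 0.1266, -0.6655) x3=(-0.8532, -0.3819, 1.3641)
step 5: x0=(-0.4838, 1.1775, 1.6805) x1=(-0.1826, -0.9351, -0.7198) x2=(-1.9186, 0.1355, -0.6651) x3=(-0.8163, -0.3860, 1.3874)
step 6: x0=(-0.4582, 1.1537, 1.6608) x1=(-0.1759, -0.9194, -0.7590) x2=(-1.9142, 0.1441, -0.6649) x3=(-0.7793, -0.3907, 1.4105)
step 7: x0=(-0.4326, 1.1302, 1.6411) x1=(-0.1695, -0.9034, -0.7979) x2=(-1.9096, 0.1527, -0.6649) x3=(-0.7423, -0.3958, 1.4335)
step 8: x0=(-0.4069, 1.1069, 1.6215) x1=(-0.1634, -0.8872, -0.8366) x2=(-1.9050, 0.1611, -0.6653) x3=(-0.7052, -0.4015, 1.4565)
step 9: x0=(-0.3810, 1.0838, 1.6020) x1=(-0.1575, -0.8709, -0.8750) x2=(-1.9003, 0.1694, -0.6659) x3=(-0.6681, -0.4077, 1.4793)
step 10: x0=(-0.3550, 1.0611, 1.5825) x1=(-0.1518, -0.8543, -0.9131) x2=(-1.8955, 0.1776, -0.6667) x3=(-0.6309, -0.4144, 1.5021)
step 11: x0=(-0.3290, 1.0386, 1.5630) x1=(-0.1464, -0.8375, -0.9510) x2=(-1.8907, 0.1856, -0.6678) x3=(-0.5938, -0.4217, 1.5248)
step 12: x0=(-0.3028, 1.0165, 1.5435) x1=(-0.1412, -0.8204, -0.9887) x2=(-1.8858, 0.1935, -0.6692) x3=(-0.5566, -0.4296, 1.5475)
step 13: x0=(-0.2765, 0.9946, 1.5241) x1=(-0.1363, -0.8032, -1.0260) x2=(-1.8808, 0.2012, -0.6708) x3=(-0.5194, -0.4380, 1.5702)
step 14: x0=(-0.2501, 0.9731, 1.5046) x1=(-0.1316, -0.7858, -1.0632) x2=(-1.8758, 0.2089, -0.6727) x3=(-0.4822, -0.4469, 1.5928)
step 15: x0=(-0.2236, 0.9519, 1.4852) x1=(-0.1271, -0.7682, -1.1000) x2=(-1.8707, 0.2164, -0.6749) x3=(-0.4449, -0.4565, 1.6155)
step 16: x0=(-0.1970, 0.9310, 1.4657) x1=(-0.1228, -0.7505, -1.1366) x2=(-1.8655, 0.2238, -0.6773) x3=(-0.4077, -0.4666, 1.6382)
step 17: x0=(-0.1703, 0.9104, 1.4461) x1=(-0.1187, -0.7325, -1.1729) x2=(-1.8603, 0.2311, -0.6800) x3=(-0.3705, -0.4773, 1.6609)
step 18: x0=(-0.1435, 0.8902, 1.4266) x1=(-0.1149, -0.7144, -1.2090) x2=(-1.8550, 0.2382, -0.6830) x3=(-0.3332, -0.4886, 1.6836)
step 19: x0=(-0.1165, 0.8703, 1.4069) x1=(-0.1112, -0.6961, -1.2447) x2=(-1.8496, 0.2453, -0.6862) x3=(-0.2960, -0.5004, 1.7065)
step 20: x0=(-0.0895, 0.8507, 1.3872) x1=(-0.1078, -0.6776, -1.2803) x2=(-1.8442, 0.2522, -0.6897) x3=(-0.2587, -0.5129, 1.7294)
step 21: x0=(-0.0624, 0.8314, 1.3674) x1=(-0.1045, -0.6590, -1.3155) x2=(-1.8387, 0.2590, -0.6935) x3=(-0.2215, -0.5259, 1.7525)
step 22: x0=(-0.0352, 0.8124, 1.3475) x1=(-0.1015, -0.6402, -1.3505) x2=(-1.8332, 0.2657, -0.6975) x3=(-0.1842, -0.5394, 1.7757)
step 23: x0=(-0.0078, 0.7938, 1.3276) x1=(-0.0987, -0.6212, -1.3852) x2=(-1.8276, 0.2723, -0.7018) x3=(-0.1469, -0.5536, 1.7990)
step 24: x0=(0.0196, 0.7755, 1.3075) x1=(-0.0960, -0.6021, -1.4197) x2=(-1.8219, 0.2788, -0.7064) x3=(-0.1096, -0.5682, 1.8225)
step 25: x0=(0.0471, 0.7574, 1.2872) x1=(-0.0936, -0.5828, -1.4539) x2=(-1.8162, 0.2852, -0.7112) x3=(-0.0723, -0.5834, 1.8462)
step 26: x0=(0.0747, 0.7397, 1.2669) x1=(-0.0913, -0.5634, -1.4878) x2=(-1.8104, 0.2915, -0.7163) x3=(-0.0350, -0.5990, 1.8700)
step 27: x0=(0.1023, 0.7222, 1.2464) x1=(-0.0892, -0.5439, -1.5214) x2=(-1.8045, 0.2977, -0.7217) x3=(0.0023, -0.6152, 1.8940)
step 28: x0=(0.1301, 0.7050, 1.2258) x1=(-0.0873, -0.5242, -1.5548) x2=(-1.7986, 0.3038, -0.7273) x3=(0.0397, -0.6318, 1.9183)
step 29: x0=(0.1579, 0.6881, 1.2050) x1=(-0.0856, -0.5044, -1.5879) x2=(-1.7927, 0.3099, -0.7332) x3=(0.0770, -0.6489, 1.9427)
step 30: x0=(0.1858, 0.6714, 1.1841) x1=(-0.0841, -0.4845, -1.6208) x2=(-1.7867, 0.3158, -0.7394) x3=(0.1144, -0.6664, 1.9673)
step 31: x0=(0.2138, 0.6549, 1.1630) x1=(-0.0827, -0.4644, -1.6533) x2=(-1.7806, 0.3216, -0.7458) x3=(0.1518, -0.6843, 1.9922)
step 32: x0=(0.2418, 0.6387, 1.1418) x1=(-0.0815, -0.4442, -1.6856) x2=(-1.7745, 0.3274, -0.7525) x3=(0.1893, -0.7026, 2.0173)
step 33: x0=(0.2699, 0.6227, 1.1204) x1=(-0.0805, -0.4239, -1.7176) x2=(-1.7683, 0.3331, -0.7595) x3=(0.2267, -0.7214, 2.0426)
step 34: x0=(0.2981, 0.6068, 1.0988) x1=(-0.0796, -0.4035, -1.7494) x2=(-1.7621, 0.3387, -0.7667) x3=(0.2643, -0.7404, 2.0682)
step 35: x0=(0.3263, 0.5912, 1.0771) x1=(-0.0789, -0.3830, -1.7808) x2=(-1.7558, 0.3442, -0.7742) x3=(0.3018, -0.7598, 2.0939)
step 36: x0=(0.3546, 0.5758, 1.0552) x1=(-0.0784, -0.3624, -1.8120) x2=(-1.7495, 0.3496, -0.7820) x3=(0.3394, -0.7796, 2.1199)
step 37: x0=(0.3829, 0.5605, 1.0332) x1=(-0.0780, -0.3416, -1.8429) x2=(-1.7431, 0.3550, -0.7900) x3=(0.3769, -0.7996, 2.1461)
step 38: x0=(0.4114, 0.5454, 1.0110) x1=(-0.0778, -0.3208, -1.8736) x2=(-1.7367, 0.3603, -0.7983) x3=(0.4146, -0.8199, 2.1726)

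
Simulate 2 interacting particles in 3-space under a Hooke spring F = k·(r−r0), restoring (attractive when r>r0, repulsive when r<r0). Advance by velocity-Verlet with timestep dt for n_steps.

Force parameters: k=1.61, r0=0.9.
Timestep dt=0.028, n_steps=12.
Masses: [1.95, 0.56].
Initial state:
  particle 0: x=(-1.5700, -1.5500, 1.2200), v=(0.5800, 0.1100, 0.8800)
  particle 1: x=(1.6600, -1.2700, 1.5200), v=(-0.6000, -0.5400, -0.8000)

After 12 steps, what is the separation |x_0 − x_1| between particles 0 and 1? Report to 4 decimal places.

2.4062

step 0: x0=(-1.5700, -1.5500, 1.2200) x1=(1.6600, -1.2700, 1.5200)
step 1: x0=(-1.5530, -1.5469, 1.2447) x1=(1.6406, -1.2853, 1.4974)
step 2: x0=(-1.5345, -1.5436, 1.2695) x1=(1.6159, -1.3011, 1.4743)
step 3: x0=(-1.5146, -1.5402, 1.2945) x1=(1.5862, -1.3173, 1.4509)
step 4: x0=(-1.4932, -1.5367, 1.3195) x1=(1.5516, -1.3338, 1.4273)
step 5: x0=(-1.4704, -1.5331, 1.3445) x1=(1.5121, -1.3506, 1.4035)
step 6: x0=(-1.4463, -1.5295, 1.3696) x1=(1.4679, -1.3678, 1.3796)
step 7: x0=(-1.4209, -1.5258, 1.3946) x1=(1.4191, -1.3852, 1.3557)
step 8: x0=(-1.3942, -1.5220, 1.4197) x1=(1.3660, -1.4028, 1.3318)
step 9: x0=(-1.3664, -1.5181, 1.4447) x1=(1.3087, -1.4205, 1.3081)
step 10: x0=(-1.3373, -1.5142, 1.4697) x1=(1.2473, -1.4385, 1.2846)
step 11: x0=(-1.3072, -1.5103, 1.4946) x1=(1.1822, -1.4565, 1.2613)
step 12: x0=(-1.2761, -1.5064, 1.5194) x1=(1.1135, -1.4746, 1.2384)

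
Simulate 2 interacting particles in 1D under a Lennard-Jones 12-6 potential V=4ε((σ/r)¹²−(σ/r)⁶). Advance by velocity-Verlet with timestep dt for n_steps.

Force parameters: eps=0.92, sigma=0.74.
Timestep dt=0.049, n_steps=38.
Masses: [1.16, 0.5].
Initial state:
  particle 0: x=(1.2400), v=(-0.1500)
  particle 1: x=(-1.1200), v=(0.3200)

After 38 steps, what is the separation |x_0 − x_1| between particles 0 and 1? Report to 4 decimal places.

step 0: x0=(1.2400) x1=(-1.1200)
step 1: x0=(1.2326) x1=(-1.1043)
step 2: x0=(1.2253) x1=(-1.0886)
step 3: x0=(1.2179) x1=(-1.0728)
step 4: x0=(1.2104) x1=(-1.0569)
step 5: x0=(1.2030) x1=(-1.0410)
step 6: x0=(1.1955) x1=(-1.0250)
step 7: x0=(1.1880) x1=(-1.0090)
step 8: x0=(1.1805) x1=(-0.9929)
step 9: x0=(1.1729) x1=(-0.9767)
step 10: x0=(1.1653) x1=(-0.9605)
step 11: x0=(1.1577) x1=(-0.9441)
step 12: x0=(1.1500) x1=(-0.9277)
step 13: x0=(1.1423) x1=(-0.9111)
step 14: x0=(1.1345) x1=(-0.8945)
step 15: x0=(1.1267) x1=(-0.8777)
step 16: x0=(1.1188) x1=(-0.8608)
step 17: x0=(1.1109) x1=(-0.8437)
step 18: x0=(1.1028) x1=(-0.8265)
step 19: x0=(1.0948) x1=(-0.8091)
step 20: x0=(1.0866) x1=(-0.7915)
step 21: x0=(1.0783) x1=(-0.7737)
step 22: x0=(1.0700) x1=(-0.7557)
step 23: x0=(1.0615) x1=(-0.7374)
step 24: x0=(1.0529) x1=(-0.7189)
step 25: x0=(1.0442) x1=(-0.7000)
step 26: x0=(1.0353) x1=(-0.6808)
step 27: x0=(1.0263) x1=(-0.6611)
step 28: x0=(1.0170) x1=(-0.6411)
step 29: x0=(1.0076) x1=(-0.6205)
step 30: x0=(0.9979) x1=(-0.5994)
step 31: x0=(0.9879) x1=(-0.5776)
step 32: x0=(0.9776) x1=(-0.5551)
step 33: x0=(0.9669) x1=(-0.5318)
step 34: x0=(0.9559) x1=(-0.5074)
step 35: x0=(0.9443) x1=(-0.4819)
step 36: x0=(0.9321) x1=(-0.4550)
step 37: x0=(0.9191) x1=(-0.4264)
step 38: x0=(0.9053) x1=(-0.3957)

1.3011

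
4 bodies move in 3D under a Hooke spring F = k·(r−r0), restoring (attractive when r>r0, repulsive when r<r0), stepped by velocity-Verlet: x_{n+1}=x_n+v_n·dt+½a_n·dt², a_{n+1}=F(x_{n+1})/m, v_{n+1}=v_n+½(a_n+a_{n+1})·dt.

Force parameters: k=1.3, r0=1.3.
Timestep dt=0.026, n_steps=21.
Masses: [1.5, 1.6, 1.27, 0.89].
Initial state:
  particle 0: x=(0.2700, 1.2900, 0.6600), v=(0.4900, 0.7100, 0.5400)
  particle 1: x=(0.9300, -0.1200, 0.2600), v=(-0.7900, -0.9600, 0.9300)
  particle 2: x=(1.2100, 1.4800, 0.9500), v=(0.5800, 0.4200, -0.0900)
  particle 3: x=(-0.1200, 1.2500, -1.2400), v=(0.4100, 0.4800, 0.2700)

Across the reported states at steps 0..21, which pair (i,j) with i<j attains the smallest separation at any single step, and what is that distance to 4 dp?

step 0: x0=(0.2700, 1.2900, 0.6600) x1=(0.9300, -0.1200, 0.2600) x2=(1.2100, 1.4800, 0.9500) x3=(-0.1200, 1.2500, -1.2400)
step 1: x0=(0.2827, 1.3084, 0.6738) x1=(0.9093, -0.1446, 0.2841) x2=(1.2249, 1.4908, 0.9473) x3=(-0.1087, 1.2623, -1.2318)
step 2: x0=(0.2951, 1.3265, 0.6872) x1=(0.8884, -0.1685, 0.3079) x2=(1.2395, 1.5012, 0.9437) x3=(-0.0962, 1.2740, -1.2213)
step 3: x0=(0.3075, 1.3444, 0.7000) x1=(0.8672, -0.1915, 0.3316) x2=(1.2538, 1.5112, 0.9393) x3=(-0.0825, 1.2853, -1.2084)
step 4: x0=(0.3196, 1.3621, 0.7124) x1=(0.8457, -0.2138, 0.3550) x2=(1.2678, 1.5208, 0.9342) x3=(-0.0677, 1.2960, -1.1932)
step 5: x0=(0.3316, 1.3795, 0.7244) x1=(0.8241, -0.2352, 0.3781) x2=(1.2814, 1.5301, 0.9282) x3=(-0.0516, 1.3063, -1.1757)
step 6: x0=(0.3433, 1.3967, 0.7359) x1=(0.8022, -0.2557, 0.4010) x2=(1.2947, 1.5389, 0.9215) x3=(-0.0344, 1.3159, -1.1559)
step 7: x0=(0.3549, 1.4135, 0.7469) x1=(0.7802, -0.2752, 0.4237) x2=(1.3077, 1.5472, 0.9140) x3=(-0.0161, 1.3250, -1.1338)
step 8: x0=(0.3663, 1.4301, 0.7576) x1=(0.7580, -0.2937, 0.4461) x2=(1.3203, 1.5551, 0.9058) x3=(0.0033, 1.3335, -1.1094)
step 9: x0=(0.3775, 1.4463, 0.7677) x1=(0.7356, -0.3113, 0.4683) x2=(1.3326, 1.5625, 0.8968) x3=(0.0237, 1.3415, -1.0829)
step 10: x0=(0.3886, 1.4622, 0.7775) x1=(0.7132, -0.3278, 0.4902) x2=(1.3445, 1.5694, 0.8872) x3=(0.0452, 1.3488, -1.0542)
step 11: x0=(0.3994, 1.4777, 0.7869) x1=(0.6906, -0.3432, 0.5119) x2=(1.3562, 1.5758, 0.8769) x3=(0.0676, 1.3555, -1.0234)
step 12: x0=(0.4100, 1.4929, 0.7959) x1=(0.6680, -0.3575, 0.5333) x2=(1.3675, 1.5817, 0.8659) x3=(0.0910, 1.3615, -0.9906)
step 13: x0=(0.4204, 1.5077, 0.8045) x1=(0.6454, -0.3706, 0.5544) x2=(1.3784, 1.5870, 0.8543) x3=(0.1152, 1.3670, -0.9558)
step 14: x0=(0.4306, 1.5221, 0.8128) x1=(0.6227, -0.3826, 0.5753) x2=(1.3891, 1.5917, 0.8421) x3=(0.1403, 1.3717, -0.9191)
step 15: x0=(0.4407, 1.5361, 0.8208) x1=(0.6000, -0.3934, 0.5959) x2=(1.3994, 1.5959, 0.8294) x3=(0.1662, 1.3759, -0.8806)
step 16: x0=(0.4505, 1.5497, 0.8285) x1=(0.5774, -0.4029, 0.6163) x2=(1.4094, 1.5995, 0.8162) x3=(0.1928, 1.3794, -0.8404)
step 17: x0=(0.4600, 1.5628, 0.8359) x1=(0.5548, -0.4112, 0.6363) x2=(1.4191, 1.6024, 0.8025) x3=(0.2201, 1.3822, -0.7986)
step 18: x0=(0.4694, 1.5756, 0.8430) x1=(0.5324, -0.4183, 0.6561) x2=(1.4285, 1.6048, 0.7883) x3=(0.2480, 1.3843, -0.7552)
step 19: x0=(0.4786, 1.5879, 0.8500) x1=(0.5100, -0.4241, 0.6756) x2=(1.4376, 1.6065, 0.7737) x3=(0.2764, 1.3858, -0.7104)
step 20: x0=(0.4876, 1.5997, 0.8568) x1=(0.4878, -0.4286, 0.6949) x2=(1.4464, 1.6076, 0.7588) x3=(0.3053, 1.3867, -0.6643)
step 21: x0=(0.4963, 1.6111, 0.8634) x1=(0.4658, -0.4317, 0.7139) x2=(1.4550, 1.6081, 0.7435) x3=(0.3347, 1.3868, -0.6169)

pair (0,2), distance 0.9603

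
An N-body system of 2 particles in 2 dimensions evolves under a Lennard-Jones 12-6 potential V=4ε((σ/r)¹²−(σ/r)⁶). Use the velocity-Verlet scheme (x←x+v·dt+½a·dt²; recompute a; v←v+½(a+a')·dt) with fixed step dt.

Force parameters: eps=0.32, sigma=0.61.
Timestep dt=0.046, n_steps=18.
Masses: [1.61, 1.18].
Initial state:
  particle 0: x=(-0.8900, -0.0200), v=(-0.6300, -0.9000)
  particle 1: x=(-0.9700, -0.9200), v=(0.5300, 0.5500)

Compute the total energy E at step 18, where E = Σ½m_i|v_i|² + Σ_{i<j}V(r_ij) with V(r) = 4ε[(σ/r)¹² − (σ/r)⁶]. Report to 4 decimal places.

1.2186

step 0: x0=(-0.8900, -0.0200) x1=(-0.9700, -0.9200)
step 1: x0=(-0.9190, -0.0618) x1=(-0.9456, -0.8941)
step 2: x0=(-0.9481, -0.1049) x1=(-0.9211, -0.8665)
step 3: x0=(-0.9771, -0.1497) x1=(-0.8967, -0.8366)
step 4: x0=(-1.0060, -0.1949) x1=(-0.8723, -0.8061)
step 5: x0=(-1.0371, -0.2303) x1=(-0.8451, -0.7889)
step 6: x0=(-1.0778, -0.2378) x1=(-0.8047, -0.8099)
step 7: x0=(-1.1217, -0.2386) x1=(-0.7600, -0.8400)
step 8: x0=(-1.1652, -0.2401) x1=(-0.7159, -0.8691)
step 9: x0=(-1.2077, -0.2430) x1=(-0.6730, -0.8964)
step 10: x0=(-1.2494, -0.2468) x1=(-0.6312, -0.9225)
step 11: x0=(-1.2906, -0.2511) x1=(-0.5902, -0.9477)
step 12: x0=(-1.3314, -0.2559) x1=(-0.5496, -0.9724)
step 13: x0=(-1.3721, -0.2608) x1=(-0.5094, -0.9969)
step 14: x0=(-1.4125, -0.2659) x1=(-0.4693, -1.0211)
step 15: x0=(-1.4529, -0.2710) x1=(-0.4294, -1.0453)
step 16: x0=(-1.4931, -0.2762) x1=(-0.3896, -1.0694)
step 17: x0=(-1.5334, -0.2815) x1=(-0.3499, -1.0934)
step 18: x0=(-1.5736, -0.2867) x1=(-0.3102, -1.1174)
step 0 velocities: v0=(-0.6300, -0.9000) v1=(0.5300, 0.5500)
step 0: KE=1.3158, PE=-0.1097, E=1.2060
step 18 velocities: v0=(-0.8736, -0.1147) v1=(0.8623, -0.5215)
step 18: KE=1.2241, PE=-0.0055, E=1.2186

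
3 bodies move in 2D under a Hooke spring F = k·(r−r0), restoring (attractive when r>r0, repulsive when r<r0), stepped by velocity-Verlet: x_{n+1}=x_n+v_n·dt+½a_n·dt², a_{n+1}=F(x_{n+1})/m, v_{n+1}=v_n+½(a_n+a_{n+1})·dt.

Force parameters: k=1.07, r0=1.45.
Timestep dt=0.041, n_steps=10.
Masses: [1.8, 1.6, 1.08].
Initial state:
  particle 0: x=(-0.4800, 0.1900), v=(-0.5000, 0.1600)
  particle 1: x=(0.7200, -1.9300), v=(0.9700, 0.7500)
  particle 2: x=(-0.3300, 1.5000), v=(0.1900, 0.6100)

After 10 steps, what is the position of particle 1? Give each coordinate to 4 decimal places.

step 0: x0=(-0.4800, 0.1900) x1=(0.7200, -1.9300) x2=(-0.3300, 1.5000)
step 1: x0=(-0.5003, 0.1961) x1=(0.7591, -1.8976) x2=(-0.3217, 1.5234)
step 2: x0=(-0.5200, 0.2012) x1=(0.7970, -1.8620) x2=(-0.3123, 1.5436)
step 3: x0=(-0.5393, 0.2053) x1=(0.8335, -1.8231) x2=(-0.3017, 1.5606)
step 4: x0=(-0.5580, 0.2086) x1=(0.8686, -1.7811) x2=(-0.2900, 1.5744)
step 5: x0=(-0.5761, 0.2110) x1=(0.9023, -1.7359) x2=(-0.2772, 1.5849)
step 6: x0=(-0.5936, 0.2126) x1=(0.9345, -1.6876) x2=(-0.2632, 1.5923)
step 7: x0=(-0.6106, 0.2134) x1=(0.9653, -1.6363) x2=(-0.2480, 1.5965)
step 8: x0=(-0.6269, 0.2134) x1=(0.9945, -1.5821) x2=(-0.2316, 1.5976)
step 9: x0=(-0.6425, 0.2127) x1=(1.0222, -1.5250) x2=(-0.2140, 1.5957)
step 10: x0=(-0.6575, 0.2112) x1=(1.0484, -1.4651) x2=(-0.1953, 1.5909)

(1.0484, -1.4651)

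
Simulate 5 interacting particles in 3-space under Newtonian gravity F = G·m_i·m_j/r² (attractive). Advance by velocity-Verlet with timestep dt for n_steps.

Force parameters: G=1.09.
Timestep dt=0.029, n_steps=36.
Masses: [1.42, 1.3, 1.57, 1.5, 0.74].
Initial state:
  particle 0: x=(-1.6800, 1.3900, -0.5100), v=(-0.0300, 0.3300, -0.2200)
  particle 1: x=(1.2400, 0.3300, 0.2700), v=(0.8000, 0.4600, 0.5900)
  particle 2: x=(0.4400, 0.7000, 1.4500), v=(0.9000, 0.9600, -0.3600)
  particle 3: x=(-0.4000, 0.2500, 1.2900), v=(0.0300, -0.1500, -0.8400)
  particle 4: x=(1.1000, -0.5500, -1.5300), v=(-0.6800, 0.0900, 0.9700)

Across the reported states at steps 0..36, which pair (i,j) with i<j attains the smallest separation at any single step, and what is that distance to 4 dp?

step 0: x0=(-1.6800, 1.3900, -0.5100) x1=(1.2400, 0.3300, 0.2700) x2=(0.4400, 0.7000, 1.4500) x3=(-0.4000, 0.2500, 1.2900) x4=(1.1000, -0.5500, -1.5300)
step 1: x0=(-1.6807, 1.3995, -0.5162) x1=(1.2628, 0.3434, 0.2874) x2=(0.4656, 0.7274, 1.4391) x3=(-0.3984, 0.2461, 1.2656) x4=(1.0802, -0.5473, -1.5016)
step 2: x0=(-1.6810, 1.4087, -0.5222) x1=(1.2848, 0.3569, 0.3053) x2=(0.4902, 0.7541, 1.4274) x3=(-0.3953, 0.2429, 1.2410) x4=(1.0603, -0.5442, -1.4727)
step 3: x0=(-1.6809, 1.4178, -0.5279) x1=(1.3059, 0.3706, 0.3238) x2=(0.5139, 0.7799, 1.4149) x3=(-0.3909, 0.2405, 1.2164) x4=(1.0402, -0.5409, -1.4432)
step 4: x0=(-1.6804, 1.4266, -0.5333) x1=(1.3262, 0.3844, 0.3428) x2=(0.5369, 0.8050, 1.4015) x3=(-0.3853, 0.2388, 1.1916) x4=(1.0200, -0.5373, -1.4133)
step 5: x0=(-1.6796, 1.4352, -0.5384) x1=(1.3455, 0.3984, 0.3624) x2=(0.5592, 0.8293, 1.3873) x3=(-0.3784, 0.2379, 1.1666) x4=(0.9997, -0.5335, -1.3827)
step 6: x0=(-1.6784, 1.4437, -0.5433) x1=(1.3640, 0.4125, 0.3826) x2=(0.5809, 0.8529, 1.3723) x3=(-0.3704, 0.2376, 1.1416) x4=(0.9792, -0.5293, -1.3517)
step 7: x0=(-1.6768, 1.4519, -0.5478) x1=(1.3815, 0.4269, 0.4033) x2=(0.6020, 0.8756, 1.3563) x3=(-0.3613, 0.2381, 1.1164) x4=(0.9586, -0.5248, -1.3200)
step 8: x0=(-1.6748, 1.4599, -0.5522) x1=(1.3980, 0.4414, 0.4246) x2=(0.6226, 0.8976, 1.3396) x3=(-0.3511, 0.2392, 1.0911) x4=(0.9379, -0.5199, -1.2879)
step 9: x0=(-1.6724, 1.4677, -0.5562) x1=(1.4134, 0.4561, 0.4465) x2=(0.6428, 0.9189, 1.3219) x3=(-0.3399, 0.2410, 1.0656) x4=(0.9171, -0.5148, -1.2551)
step 10: x0=(-1.6697, 1.4752, -0.5600) x1=(1.4278, 0.4712, 0.4690) x2=(0.6626, 0.9393, 1.3034) x3=(-0.3276, 0.2434, 1.0400) x4=(0.8961, -0.5093, -1.2218)
step 11: x0=(-1.6665, 1.4826, -0.5635) x1=(1.4411, 0.4864, 0.4921) x2=(0.6821, 0.9588, 1.2840) x3=(-0.3144, 0.2466, 1.0143) x4=(0.8751, -0.5035, -1.1879)
step 12: x0=(-1.6630, 1.4898, -0.5667) x1=(1.4532, 0.5020, 0.5158) x2=(0.7014, 0.9776, 1.2637) x3=(-0.3002, 0.2503, 0.9884) x4=(0.8539, -0.4973, -1.1535)
step 13: x0=(-1.6590, 1.4967, -0.5696) x1=(1.4641, 0.5179, 0.5401) x2=(0.7204, 0.9954, 1.2425) x3=(-0.2850, 0.2547, 0.9625) x4=(0.8326, -0.4907, -1.1184)
step 14: x0=(-1.6547, 1.5034, -0.5723) x1=(1.4737, 0.5342, 0.5651) x2=(0.7392, 1.0124, 1.2203) x3=(-0.2688, 0.2598, 0.9364) x4=(0.8112, -0.4837, -1.0828)
step 15: x0=(-1.6499, 1.5099, -0.5748) x1=(1.4819, 0.5509, 0.5907) x2=(0.7580, 1.0284, 1.1973) x3=(-0.2517, 0.2655, 0.9101) x4=(0.7897, -0.4764, -1.0465)
step 16: x0=(-1.6448, 1.5162, -0.5769) x1=(1.4887, 0.5680, 0.6169) x2=(0.7768, 1.0435, 1.1732) x3=(-0.2337, 0.2718, 0.8838) x4=(0.7680, -0.4686, -1.0096)
step 17: x0=(-1.6392, 1.5222, -0.5788) x1=(1.4939, 0.5857, 0.6438) x2=(0.7956, 1.0575, 1.1482) x3=(-0.2147, 0.2788, 0.8573) x4=(0.7463, -0.4604, -0.9721)
step 18: x0=(-1.6332, 1.5281, -0.5805) x1=(1.4975, 0.6039, 0.6714) x2=(0.8145, 1.0703, 1.1223) x3=(-0.1947, 0.2864, 0.8307) x4=(0.7244, -0.4518, -0.9340)
step 19: x0=(-1.6269, 1.5337, -0.5819) x1=(1.4992, 0.6228, 0.6996) x2=(0.8337, 1.0820, 1.0953) x3=(-0.1738, 0.2946, 0.8040) x4=(0.7024, -0.4427, -0.8952)
step 20: x0=(-1.6200, 1.5391, -0.5830) x1=(1.4991, 0.6425, 0.7285) x2=(0.8533, 1.0924, 1.0674) x3=(-0.1520, 0.3035, 0.7771) x4=(0.6803, -0.4331, -0.8557)
step 21: x0=(-1.6128, 1.5442, -0.5838) x1=(1.4969, 0.6631, 0.7580) x2=(0.8733, 1.1015, 1.0384) x3=(-0.1291, 0.3131, 0.7502) x4=(0.6580, -0.4230, -0.8155)
step 22: x0=(-1.6051, 1.5491, -0.5844) x1=(1.4923, 0.6847, 0.7881) x2=(0.8940, 1.1090, 1.0085) x3=(-0.1053, 0.3233, 0.7232) x4=(0.6356, -0.4123, -0.7746)
step 23: x0=(-1.5970, 1.5538, -0.5848) x1=(1.4852, 0.7074, 0.8187) x2=(0.9155, 1.1149, 0.9777) x3=(-0.0804, 0.3342, 0.6961) x4=(0.6131, -0.4011, -0.7329)
step 24: x0=(-1.5884, 1.5583, -0.5848) x1=(1.4751, 0.7316, 0.8497) x2=(0.9380, 1.1189, 0.9460) x3=(-0.0545, 0.3457, 0.6688) x4=(0.5904, -0.3893, -0.6905)
step 25: x0=(-1.5794, 1.5626, -0.5847) x1=(1.4619, 0.7574, 0.8810) x2=(0.9619, 1.1207, 0.9136) x3=(-0.0275, 0.3578, 0.6415) x4=(0.5676, -0.3768, -0.6472)
step 26: x0=(-1.5700, 1.5666, -0.5842) x1=(1.4448, 0.7853, 0.9123) x2=(0.9876, 1.1202, 0.8807) x3=(0.0005, 0.3707, 0.6141) x4=(0.5446, -0.3636, -0.6031)
step 27: x0=(-1.5600, 1.5703, -0.5835) x1=(1.4235, 0.8155, 0.9430) x2=(1.0153, 1.1169, 0.8476) x3=(0.0296, 0.3841, 0.5867) x4=(0.5215, -0.3497, -0.5582)
step 28: x0=(-1.5496, 1.5739, -0.5826) x1=(1.3972, 0.8487, 0.9724) x2=(1.0458, 1.1105, 0.8150) x3=(0.0599, 0.3982, 0.5592) x4=(0.4982, -0.3350, -0.5123)
step 29: x0=(-1.5388, 1.5771, -0.5814) x1=(1.3651, 0.8854, 0.9992) x2=(1.0796, 1.1003, 0.7839) x3=(0.0914, 0.4130, 0.5316) x4=(0.4748, -0.3193, -0.4654)
step 30: x0=(-1.5274, 1.5802, -0.5799) x1=(1.3266, 0.9260, 1.0214) x2=(1.1171, 1.0860, 0.7559) x3=(0.1241, 0.4284, 0.5039) x4=(0.4512, -0.3026, -0.4174)
step 31: x0=(-1.5156, 1.5830, -0.5782) x1=(1.2816, 0.9707, 1.0359) x2=(1.1584, 1.0674, 0.7336) x3=(0.1581, 0.4443, 0.4763) x4=(0.4276, -0.2849, -0.3684)
step 32: x0=(-1.5032, 1.5856, -0.5762) x1=(1.2313, 1.0186, 1.0389) x2=(1.2025, 1.0453, 0.7201) x3=(0.1933, 0.4609, 0.4486) x4=(0.4038, -0.2659, -0.3182)
step 33: x0=(-1.4904, 1.5879, -0.5740) x1=(1.1790, 1.0672, 1.0275) x2=(1.2466, 1.0217, 0.7177) x3=(0.2299, 0.4779, 0.4209) x4=(0.3799, -0.2455, -0.2667)
step 34: x0=(-1.4771, 1.5899, -0.5716) x1=(1.1288, 1.1133, 1.0019) x2=(1.2872, 0.9991, 0.7261) x3=(0.2678, 0.4954, 0.3932) x4=(0.3561, -0.2235, -0.2139)
step 35: x0=(-1.4632, 1.5918, -0.5688) x1=(1.0837, 1.1546, 0.9655) x2=(1.3218, 0.9796, 0.7426) x3=(0.3070, 0.5132, 0.3657) x4=(0.3323, -0.1997, -0.1597)
step 36: x0=(-1.4488, 1.5934, -0.5659) x1=(1.0445, 1.1903, 0.9220) x2=(1.3498, 0.9637, 0.7638) x3=(0.3475, 0.5314, 0.3383) x4=(0.3087, -0.1738, -0.1041)

pair (1,2), distance 0.3203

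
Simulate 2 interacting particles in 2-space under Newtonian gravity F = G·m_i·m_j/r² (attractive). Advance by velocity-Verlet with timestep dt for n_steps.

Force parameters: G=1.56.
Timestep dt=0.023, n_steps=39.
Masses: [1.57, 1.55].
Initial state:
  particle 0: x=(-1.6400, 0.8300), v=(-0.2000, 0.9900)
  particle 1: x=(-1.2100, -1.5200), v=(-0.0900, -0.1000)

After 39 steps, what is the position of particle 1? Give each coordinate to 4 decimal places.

step 0: x0=(-1.6400, 0.8300) x1=(-1.2100, -1.5200)
step 1: x0=(-1.6446, 0.8527) x1=(-1.2121, -1.5222)
step 2: x0=(-1.6491, 0.8751) x1=(-1.2142, -1.5242)
step 3: x0=(-1.6536, 0.8973) x1=(-1.2164, -1.5259)
step 4: x0=(-1.6581, 0.9194) x1=(-1.2186, -1.5275)
step 5: x0=(-1.6625, 0.9412) x1=(-1.2208, -1.5288)
step 6: x0=(-1.6669, 0.9628) x1=(-1.2231, -1.5299)
step 7: x0=(-1.6713, 0.9842) x1=(-1.2254, -1.5309)
step 8: x0=(-1.6756, 1.0055) x1=(-1.2278, -1.5316)
step 9: x0=(-1.6799, 1.0265) x1=(-1.2302, -1.5322)
step 10: x0=(-1.6841, 1.0474) x1=(-1.2326, -1.5325)
step 11: x0=(-1.6884, 1.0680) x1=(-1.2350, -1.5327)
step 12: x0=(-1.6926, 1.0885) x1=(-1.2375, -1.5327)
step 13: x0=(-1.6967, 1.1088) x1=(-1.2400, -1.5325)
step 14: x0=(-1.7008, 1.1290) x1=(-1.2426, -1.5321)
step 15: x0=(-1.7049, 1.1489) x1=(-1.2452, -1.5316)
step 16: x0=(-1.7090, 1.1687) x1=(-1.2478, -1.5309)
step 17: x0=(-1.7131, 1.1883) x1=(-1.2504, -1.5300)
step 18: x0=(-1.7171, 1.2078) x1=(-1.2531, -1.5289)
step 19: x0=(-1.7211, 1.2271) x1=(-1.2557, -1.5277)
step 20: x0=(-1.7250, 1.2462) x1=(-1.2585, -1.5263)
step 21: x0=(-1.7290, 1.2652) x1=(-1.2612, -1.5248)
step 22: x0=(-1.7329, 1.2840) x1=(-1.2640, -1.5231)
step 23: x0=(-1.7368, 1.3027) x1=(-1.2668, -1.5212)
step 24: x0=(-1.7406, 1.3212) x1=(-1.2696, -1.5192)
step 25: x0=(-1.7444, 1.3396) x1=(-1.2724, -1.5170)
step 26: x0=(-1.7482, 1.3578) x1=(-1.2753, -1.5147)
step 27: x0=(-1.7520, 1.3758) x1=(-1.2782, -1.5122)
step 28: x0=(-1.7558, 1.3937) x1=(-1.2811, -1.5096)
step 29: x0=(-1.7595, 1.4115) x1=(-1.2841, -1.5068)
step 30: x0=(-1.7632, 1.4291) x1=(-1.2871, -1.5039)
step 31: x0=(-1.7669, 1.4466) x1=(-1.2901, -1.5009)
step 32: x0=(-1.7706, 1.4639) x1=(-1.2931, -1.4976)
step 33: x0=(-1.7742, 1.4811) x1=(-1.2961, -1.4943)
step 34: x0=(-1.7778, 1.4982) x1=(-1.2992, -1.4908)
step 35: x0=(-1.7814, 1.5151) x1=(-1.3023, -1.4872)
step 36: x0=(-1.7850, 1.5319) x1=(-1.3054, -1.4834)
step 37: x0=(-1.7886, 1.5485) x1=(-1.3085, -1.4795)
step 38: x0=(-1.7921, 1.5650) x1=(-1.3117, -1.4755)
step 39: x0=(-1.7956, 1.5814) x1=(-1.3148, -1.4713)

(-1.3148, -1.4713)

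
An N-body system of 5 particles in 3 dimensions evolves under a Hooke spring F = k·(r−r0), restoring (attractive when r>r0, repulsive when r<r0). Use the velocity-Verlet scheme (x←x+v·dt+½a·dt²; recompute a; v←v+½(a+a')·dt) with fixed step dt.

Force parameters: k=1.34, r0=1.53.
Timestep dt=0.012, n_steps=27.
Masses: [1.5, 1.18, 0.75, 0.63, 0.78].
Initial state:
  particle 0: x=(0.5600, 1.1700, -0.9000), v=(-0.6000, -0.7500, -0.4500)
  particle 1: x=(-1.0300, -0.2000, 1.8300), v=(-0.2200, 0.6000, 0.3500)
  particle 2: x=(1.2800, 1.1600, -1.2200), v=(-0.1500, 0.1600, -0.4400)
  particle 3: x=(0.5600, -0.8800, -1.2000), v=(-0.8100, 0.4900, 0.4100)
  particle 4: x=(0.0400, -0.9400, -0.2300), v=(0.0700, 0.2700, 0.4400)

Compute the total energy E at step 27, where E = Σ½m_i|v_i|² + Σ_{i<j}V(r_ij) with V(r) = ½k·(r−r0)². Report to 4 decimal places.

13.6940

step 0: x0=(0.5600, 1.1700, -0.9000) x1=(-1.0300, -0.2000, 1.8300) x2=(1.2800, 1.1600, -1.2200) x3=(0.5600, -0.8800, -1.2000) x4=(0.0400, -0.9400, -0.2300)
step 1: x0=(0.5527, 1.1609, -0.9053) x1=(-1.0323, -0.1927, 1.8337) x2=(1.2780, 1.1616, -1.2250) x3=(0.5502, -0.8739, -1.1949) x4=(0.0409, -0.9365, -0.2247)
step 2: x0=(0.5452, 1.1515, -0.9103) x1=(-1.0341, -0.1853, 1.8365) x2=(1.2756, 1.1626, -1.2295) x3=(0.5403, -0.8673, -1.1893) x4=(0.0417, -0.9326, -0.2192)
step 3: x0=(0.5374, 1.1419, -0.9151) x1=(-1.0353, -0.1777, 1.8383) x2=(1.2729, 1.1631, -1.2335) x3=(0.5302, -0.8603, -1.1833) x4=(0.0426, -0.9283, -0.2136)
step 4: x0=(0.5294, 1.1320, -0.9196) x1=(-1.0358, -0.1700, 1.8391) x2=(1.2697, 1.1629, -1.2369) x3=(0.5200, -0.8528, -1.1769) x4=(0.0435, -0.9235, -0.2079)
step 5: x0=(0.5212, 1.1219, -0.9238) x1=(-1.0358, -0.1621, 1.8390) x2=(1.2662, 1.1622, -1.2398) x3=(0.5096, -0.8448, -1.1702) x4=(0.0444, -0.9182, -0.2020)
step 6: x0=(0.5128, 1.1115, -0.9278) x1=(-1.0353, -0.1541, 1.8379) x2=(1.2623, 1.1609, -1.2422) x3=(0.4991, -0.8364, -1.1630) x4=(0.0454, -0.9126, -0.1961)
step 7: x0=(0.5042, 1.1010, -0.9316) x1=(-1.0341, -0.1459, 1.8358) x2=(1.2580, 1.1590, -1.2440) x3=(0.4885, -0.8276, -1.1554) x4=(0.0463, -0.9065, -0.1900)
step 8: x0=(0.4954, 1.0902, -0.9351) x1=(-1.0323, -0.1376, 1.8328) x2=(1.2533, 1.1566, -1.2453) x3=(0.4777, -0.8184, -1.1474) x4=(0.0473, -0.8999, -0.1837)
step 9: x0=(0.4864, 1.0792, -0.9383) x1=(-1.0300, -0.1292, 1.8288) x2=(1.2482, 1.1536, -1.2460) x3=(0.4668, -0.8087, -1.1391) x4=(0.0483, -0.8930, -0.1774)
step 10: x0=(0.4771, 1.0679, -0.9413) x1=(-1.0272, -0.1206, 1.8239) x2=(1.2427, 1.1500, -1.2462) x3=(0.4558, -0.7987, -1.1303) x4=(0.0493, -0.8857, -0.1709)
step 11: x0=(0.4677, 1.0565, -0.9441) x1=(-1.0237, -0.1119, 1.8181) x2=(1.2369, 1.1459, -1.2458) x3=(0.4447, -0.7882, -1.1213) x4=(0.0503, -0.8779, -0.1643)
step 12: x0=(0.4580, 1.0448, -0.9466) x1=(-1.0197, -0.1031, 1.8113) x2=(1.2307, 1.1413, -1.2449) x3=(0.4334, -0.7774, -1.1119) x4=(0.0513, -0.8698, -0.1576)
step 13: x0=(0.4482, 1.0330, -0.9488) x1=(-1.0152, -0.0942, 1.8036) x2=(1.2241, 1.1362, -1.2435) x3=(0.4220, -0.7662, -1.1021) x4=(0.0523, -0.8612, -0.1508)
step 14: x0=(0.4381, 1.0210, -0.9508) x1=(-1.0101, -0.0851, 1.7950) x2=(1.2172, 1.1306, -1.2415) x3=(0.4105, -0.7546, -1.0920) x4=(0.0533, -0.8523, -0.1438)
step 15: x0=(0.4279, 1.0088, -0.9526) x1=(-1.0045, -0.0759, 1.7854) x2=(1.2099, 1.1245, -1.2390) x3=(0.3989, -0.7427, -1.0816) x4=(0.0543, -0.8430, -0.1367)
step 16: x0=(0.4174, 0.9964, -0.9541) x1=(-0.9984, -0.0666, 1.7750) x2=(1.2023, 1.1179, -1.2359) x3=(0.3872, -0.7304, -1.0708) x4=(0.0554, -0.8334, -0.1295)
step 17: x0=(0.4068, 0.9838, -0.9553) x1=(-0.9917, -0.0572, 1.7637) x2=(1.1943, 1.1108, -1.2323) x3=(0.3754, -0.7179, -1.0598) x4=(0.0564, -0.8234, -0.1222)
step 18: x0=(0.3960, 0.9711, -0.9564) x1=(-0.9845, -0.0477, 1.7515) x2=(1.1859, 1.1032, -1.2282) x3=(0.3634, -0.7050, -1.0485) x4=(0.0574, -0.8131, -0.1147)
step 19: x0=(0.3849, 0.9582, -0.9572) x1=(-0.9768, -0.0381, 1.7385) x2=(1.1773, 1.0952, -1.2235) x3=(0.3514, -0.6918, -1.0369) x4=(0.0584, -0.8024, -0.1071)
step 20: x0=(0.3738, 0.9452, -0.9577) x1=(-0.9687, -0.0284, 1.7246) x2=(1.1683, 1.0868, -1.2184) x3=(0.3393, -0.6783, -1.0251) x4=(0.0595, -0.7914, -0.0994)
step 21: x0=(0.3624, 0.9320, -0.9581) x1=(-0.9600, -0.0186, 1.7098) x2=(1.1590, 1.0780, -1.2127) x3=(0.3270, -0.6646, -1.0129) x4=(0.0605, -0.7801, -0.0916)
step 22: x0=(0.3508, 0.9187, -0.9582) x1=(-0.9509, -0.0087, 1.6943) x2=(1.1493, 1.0687, -1.2065) x3=(0.3147, -0.6506, -1.0006) x4=(0.0615, -0.7685, -0.0837)
step 23: x0=(0.3391, 0.9053, -0.9581) x1=(-0.9413, 0.0013, 1.6779) x2=(1.1394, 1.0590, -1.1997) x3=(0.3023, -0.6364, -0.9880) x4=(0.0626, -0.7565, -0.0756)
step 24: x0=(0.3272, 0.8917, -0.9577) x1=(-0.9313, 0.0114, 1.6608) x2=(1.1292, 1.0490, -1.1925) x3=(0.2898, -0.6219, -0.9752) x4=(0.0636, -0.7444, -0.0674)
step 25: x0=(0.3152, 0.8781, -0.9572) x1=(-0.9208, 0.0216, 1.6428) x2=(1.1187, 1.0386, -1.1848) x3=(0.2772, -0.6072, -0.9622) x4=(0.0647, -0.7319, -0.0591)
step 26: x0=(0.3029, 0.8643, -0.9565) x1=(-0.9099, 0.0319, 1.6242) x2=(1.1079, 1.0278, -1.1766) x3=(0.2645, -0.5924, -0.9490) x4=(0.0657, -0.7192, -0.0507)
step 27: x0=(0.2905, 0.8505, -0.9555) x1=(-0.8986, 0.0422, 1.6047) x2=(1.0969, 1.0167, -1.1680) x3=(0.2517, -0.5774, -0.9356) x4=(0.0667, -0.7063, -0.0421)
step 0 velocities: v0=(-0.6000, -0.7500, -0.4500) v1=(-0.2200, 0.6000, 0.3500) v2=(-0.1500, 0.1600, -0.4400) v3=(-0.8100, 0.4900, 0.4100) v4=(0.0700, 0.2700, 0.4400)
step 0: KE=1.6887, PE=12.0066, E=13.6953
step 27 velocities: v0=(-1.0394, -1.1576, 0.0874) v1=(0.9611, 0.8644, -1.6483) v2=(-0.9296, -0.9383, 0.7421) v3=(-1.0689, 1.2594, 1.1228) v4=(0.0870, 1.0884, 0.7172)
step 27: KE=7.1927, PE=6.5014, E=13.6940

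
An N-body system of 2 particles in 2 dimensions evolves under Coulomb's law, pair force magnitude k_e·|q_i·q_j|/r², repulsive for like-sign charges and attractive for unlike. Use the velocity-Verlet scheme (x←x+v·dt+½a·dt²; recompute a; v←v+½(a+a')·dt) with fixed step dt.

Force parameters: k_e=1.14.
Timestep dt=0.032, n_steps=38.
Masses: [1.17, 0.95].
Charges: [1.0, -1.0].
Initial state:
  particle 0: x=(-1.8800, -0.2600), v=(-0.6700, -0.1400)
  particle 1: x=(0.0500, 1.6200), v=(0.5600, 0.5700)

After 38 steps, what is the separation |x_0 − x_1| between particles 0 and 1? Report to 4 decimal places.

step 0: x0=(-1.8800, -0.2600) x1=(0.0500, 1.6200)
step 1: x0=(-1.9014, -0.2644) x1=(0.0679, 1.6382)
step 2: x0=(-1.9227, -0.2688) x1=(0.0856, 1.6562)
step 3: x0=(-1.9439, -0.2730) x1=(0.1032, 1.6742)
step 4: x0=(-1.9650, -0.2772) x1=(0.1207, 1.6921)
step 5: x0=(-1.9860, -0.2813) x1=(0.1381, 1.7098)
step 6: x0=(-2.0070, -0.2853) x1=(0.1555, 1.7275)
step 7: x0=(-2.0278, -0.2892) x1=(0.1726, 1.7450)
step 8: x0=(-2.0486, -0.2930) x1=(0.1897, 1.7625)
step 9: x0=(-2.0693, -0.2968) x1=(0.2067, 1.7798)
step 10: x0=(-2.0899, -0.3005) x1=(0.2236, 1.7971)
step 11: x0=(-2.1104, -0.3041) x1=(0.2405, 1.8143)
step 12: x0=(-2.1309, -0.3077) x1=(0.2572, 1.8314)
step 13: x0=(-2.1513, -0.3112) x1=(0.2738, 1.8485)
step 14: x0=(-2.1716, -0.3147) x1=(0.2904, 1.8654)
step 15: x0=(-2.1919, -0.3180) x1=(0.3068, 1.8823)
step 16: x0=(-2.2121, -0.3214) x1=(0.3232, 1.8991)
step 17: x0=(-2.2322, -0.3246) x1=(0.3395, 1.9159)
step 18: x0=(-2.2522, -0.3278) x1=(0.3557, 1.9325)
step 19: x0=(-2.2722, -0.3310) x1=(0.3718, 1.9491)
step 20: x0=(-2.2921, -0.3341) x1=(0.3879, 1.9657)
step 21: x0=(-2.3120, -0.3371) x1=(0.4039, 1.9821)
step 22: x0=(-2.3318, -0.3401) x1=(0.4198, 1.9986)
step 23: x0=(-2.3516, -0.3431) x1=(0.4356, 2.0149)
step 24: x0=(-2.3713, -0.3460) x1=(0.4514, 2.0312)
step 25: x0=(-2.3909, -0.3488) x1=(0.4671, 2.0474)
step 26: x0=(-2.4105, -0.3516) x1=(0.4827, 2.0636)
step 27: x0=(-2.4300, -0.3544) x1=(0.4983, 2.0797)
step 28: x0=(-2.4495, -0.3571) x1=(0.5138, 2.0958)
step 29: x0=(-2.4689, -0.3597) x1=(0.5292, 2.1118)
step 30: x0=(-2.4883, -0.3624) x1=(0.5446, 2.1278)
step 31: x0=(-2.5076, -0.3650) x1=(0.5599, 2.1437)
step 32: x0=(-2.5269, -0.3675) x1=(0.5752, 2.1595)
step 33: x0=(-2.5461, -0.3700) x1=(0.5904, 2.1753)
step 34: x0=(-2.5653, -0.3725) x1=(0.6055, 2.1911)
step 35: x0=(-2.5844, -0.3749) x1=(0.6206, 2.2068)
step 36: x0=(-2.6035, -0.3773) x1=(0.6356, 2.2225)
step 37: x0=(-2.6225, -0.3797) x1=(0.6506, 2.2381)
step 38: x0=(-2.6415, -0.3820) x1=(0.6655, 2.2537)

4.2289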